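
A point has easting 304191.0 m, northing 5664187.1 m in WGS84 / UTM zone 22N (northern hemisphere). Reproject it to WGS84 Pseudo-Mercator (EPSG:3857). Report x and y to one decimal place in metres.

x -5988599.0 m, y 6638239.4 m

Unproject from UTM 22N (λ₀ = -51°) → φ = 51.09569962°, λ = -53.79650041°.
Web Mercator (R = 6378137 m): x = -5988599.033 m, y = 6638239.368 m.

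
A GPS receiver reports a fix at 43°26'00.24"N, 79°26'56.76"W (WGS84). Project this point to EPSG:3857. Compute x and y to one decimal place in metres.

x -8844233.4 m, y 5378174.1 m

Web Mercator is spherical with R = a = 6378137 m.
x = R·λ = 6378137 × -1.386648383 = -8844233.356 m.
y = R·ln tan(π/4 + φ/2) = 6378137 × 0.843220229 = 5378174.142 m.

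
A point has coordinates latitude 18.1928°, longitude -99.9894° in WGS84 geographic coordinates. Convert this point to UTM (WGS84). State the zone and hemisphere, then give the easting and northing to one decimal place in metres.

Longitude -99.9894° lies in the 6° band [-102°, -96°), giving zone 14; latitude is north of the equator, so 14N.
Zone 14 central meridian λ₀ = 6×14 − 183 = -99°; Δλ = -0.9894°.
Transverse Mercator on WGS84 with k₀ = 0.9996 gives E = 395369.723 m, N = 2011798.471 m.

Zone 14N: E 395369.7 m, N 2011798.5 m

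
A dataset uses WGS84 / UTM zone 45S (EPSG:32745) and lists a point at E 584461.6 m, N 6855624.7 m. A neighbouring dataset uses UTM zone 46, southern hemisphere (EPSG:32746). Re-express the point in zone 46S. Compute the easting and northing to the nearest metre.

E -3526 m, N 6845163 m

UTM 45S → geographic: φ = -28.42309962°, λ = 87.86239998°.
UTM 46S (λ₀ = 93°) forward: E = -3526.459 m, N = 6845163.413 m.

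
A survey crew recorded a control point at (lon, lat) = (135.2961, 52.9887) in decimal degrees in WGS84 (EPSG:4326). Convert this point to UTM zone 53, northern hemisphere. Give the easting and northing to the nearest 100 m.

Zone 53 central meridian λ₀ = 6×53 − 183 = 135°; Δλ = +0.2961°.
Transverse Mercator on WGS84 with k₀ = 0.9996 gives E = 519876.545 m, N = 5871054.509 m.

E 519900 m, N 5871100 m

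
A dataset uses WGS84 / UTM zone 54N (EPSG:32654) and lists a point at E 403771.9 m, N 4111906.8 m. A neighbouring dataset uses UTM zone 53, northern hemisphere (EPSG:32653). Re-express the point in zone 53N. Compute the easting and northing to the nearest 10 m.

E 936740 m, N 4122690 m

UTM 54N → geographic: φ = 37.14859999°, λ = 139.91639983°.
UTM 53N (λ₀ = 135°) forward: E = 936735.228 m, N = 4122688.491 m.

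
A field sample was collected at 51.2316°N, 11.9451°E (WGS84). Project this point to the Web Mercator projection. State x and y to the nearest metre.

Web Mercator is spherical with R = a = 6378137 m.
x = R·λ = 6378137 × 0.208481324 = 1329722.449 m.
y = R·ln tan(π/4 + φ/2) = 6378137 × 1.044562665 = 6662363.783 m.

x 1329722 m, y 6662364 m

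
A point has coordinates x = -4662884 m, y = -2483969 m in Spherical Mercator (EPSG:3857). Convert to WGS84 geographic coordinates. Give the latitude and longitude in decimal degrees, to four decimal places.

lat -21.7703°, lon -41.8874°

R = 6378137 m. λ = x/R = -41.88739965°.
φ = 2·arctan(exp(y/R)) − 90° = 2·arctan(0.67743) − 90° = -21.77029796°.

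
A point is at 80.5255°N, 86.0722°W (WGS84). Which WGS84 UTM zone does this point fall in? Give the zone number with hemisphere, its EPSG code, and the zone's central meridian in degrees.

Zone 16N (EPSG:32616), central meridian -87°

UTM zone = ⌊(λ + 180)/6⌋ + 1; -86.0722° ∈ [-90°, -84°) → zone 16.
Hemisphere: N (φ ≥ 0).
Central meridian λ₀ = 6×16 − 183 = -87°.
EPSG code: 32616.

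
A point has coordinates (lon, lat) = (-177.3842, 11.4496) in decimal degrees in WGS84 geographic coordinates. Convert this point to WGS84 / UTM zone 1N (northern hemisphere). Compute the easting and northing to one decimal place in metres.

Zone 1 central meridian λ₀ = 6×1 − 183 = -177°; Δλ = -0.3842°.
Transverse Mercator on WGS84 with k₀ = 0.9996 gives E = 458093.115 m, N = 1265720.5503 m.

E 458093.1 m, N 1265720.6 m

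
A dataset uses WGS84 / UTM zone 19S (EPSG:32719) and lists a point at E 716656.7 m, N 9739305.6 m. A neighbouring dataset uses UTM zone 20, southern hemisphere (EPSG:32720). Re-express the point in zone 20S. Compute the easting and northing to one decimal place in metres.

UTM 19S → geographic: φ = -2.35719955°, λ = -67.05169988°.
UTM 20S (λ₀ = -63°) forward: E = 49149.020 m, N = 9738800.671 m.

E 49149.0 m, N 9738800.7 m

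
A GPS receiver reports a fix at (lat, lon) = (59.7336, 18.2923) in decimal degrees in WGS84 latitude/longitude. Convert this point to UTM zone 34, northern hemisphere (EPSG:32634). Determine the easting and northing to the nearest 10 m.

Zone 34 central meridian λ₀ = 6×34 − 183 = 21°; Δλ = -2.7077°.
Transverse Mercator on WGS84 with k₀ = 0.9996 gives E = 347786.065 m, N = 6624850.732 m.

E 347790 m, N 6624850 m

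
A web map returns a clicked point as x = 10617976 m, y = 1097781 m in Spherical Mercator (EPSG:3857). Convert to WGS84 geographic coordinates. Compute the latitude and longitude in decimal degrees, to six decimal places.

lat 9.813202°, lon 95.382901°

R = 6378137 m. λ = x/R = 95.38290127°.
φ = 2·arctan(exp(y/R)) − 90° = 2·arctan(1.18782) − 90° = 9.81320234°.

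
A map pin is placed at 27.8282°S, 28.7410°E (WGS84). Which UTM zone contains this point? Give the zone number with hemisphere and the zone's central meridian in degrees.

Zone 35S, central meridian 27°

UTM zone = ⌊(λ + 180)/6⌋ + 1; 28.7410° ∈ [24°, 30°) → zone 35.
Hemisphere: S (φ < 0).
Central meridian λ₀ = 6×35 − 183 = 27°.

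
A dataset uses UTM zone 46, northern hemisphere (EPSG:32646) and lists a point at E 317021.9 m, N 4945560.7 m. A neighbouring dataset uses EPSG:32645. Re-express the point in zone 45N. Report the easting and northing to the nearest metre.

E 792868 m, N 4949608 m

UTM 46N → geographic: φ = 44.64010014°, λ = 90.69280031°.
UTM 45N (λ₀ = 87°) forward: E = 792868.197 m, N = 4949607.556 m.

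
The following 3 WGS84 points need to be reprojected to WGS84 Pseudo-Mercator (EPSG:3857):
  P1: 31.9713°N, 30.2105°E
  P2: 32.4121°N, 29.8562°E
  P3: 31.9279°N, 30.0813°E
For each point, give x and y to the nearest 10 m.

Web Mercator: x = R·λ, y = R·ln tan(π/4+φ/2), R = 6378137 m.
P1 (31.9713°, 30.2105°) → (3363017.477, 3759543.895) m.
P2 (32.4121°, 29.8562°) → (3323576.981, 3817527.551) m.
P3 (31.9279°, 30.0813°) → (3348634.998, 3753850.098) m.

P1: x 3363020 m, y 3759540 m; P2: x 3323580 m, y 3817530 m; P3: x 3348630 m, y 3753850 m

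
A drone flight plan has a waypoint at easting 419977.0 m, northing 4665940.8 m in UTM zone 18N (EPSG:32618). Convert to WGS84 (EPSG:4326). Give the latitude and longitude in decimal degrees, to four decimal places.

lat 42.1415°, lon -75.9684°

Zone 18N: λ₀ = -75°, k₀ = 0.9996, false easting 500000 m.
Meridian distance M = (N − FN)/k₀ = 4667807.9 m.
Inverse transverse Mercator on WGS84 gives φ = 42.14150023°, λ = -75.96839943°.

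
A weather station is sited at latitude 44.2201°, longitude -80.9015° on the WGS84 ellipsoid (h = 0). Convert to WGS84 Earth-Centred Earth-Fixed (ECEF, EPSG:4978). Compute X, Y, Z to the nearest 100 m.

X 724000 m, Y -4520800 m, Z 4425700 m

WGS84: a = 6378137 m, e² = 0.006694380; N(φ) = a/√(1−e²sin²φ) = 6388546.284 m.
X = (N+h)·cosφ·cosλ = 724001.057 m; Y = (N+h)·cosφ·sinλ = -4520847.500 m; Z = (N(1−e²)+h)·sinφ = 4425651.312 m.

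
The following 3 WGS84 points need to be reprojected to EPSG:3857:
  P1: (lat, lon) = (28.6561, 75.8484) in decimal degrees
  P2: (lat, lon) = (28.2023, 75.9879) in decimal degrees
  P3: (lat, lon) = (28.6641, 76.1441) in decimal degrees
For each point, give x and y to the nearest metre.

Web Mercator: x = R·λ, y = R·ln tan(π/4+φ/2), R = 6378137 m.
P1 (28.6561°, 75.8484°) → (8443405.265, 3331947.662) m.
P2 (28.2023°, 75.9879°) → (8458934.334, 3274503.216) m.
P3 (28.6641°, 76.1441°) → (8476322.439, 3332962.563) m.

P1: x 8443405 m, y 3331948 m; P2: x 8458934 m, y 3274503 m; P3: x 8476322 m, y 3332963 m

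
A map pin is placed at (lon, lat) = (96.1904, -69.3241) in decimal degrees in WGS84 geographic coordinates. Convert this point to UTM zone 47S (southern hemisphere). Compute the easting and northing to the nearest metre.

Zone 47 central meridian λ₀ = 6×47 − 183 = 99°; Δλ = -2.8096°.
Transverse Mercator on WGS84 with k₀ = 0.9996 gives E = 389321.764 m, N = 2306959.053 m.

E 389322 m, N 2306959 m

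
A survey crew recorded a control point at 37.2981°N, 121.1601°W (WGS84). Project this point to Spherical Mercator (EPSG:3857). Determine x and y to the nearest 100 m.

x -13487500 m, y 4480700 m

Web Mercator is spherical with R = a = 6378137 m.
x = R·λ = 6378137 × -2.114642667 = -13487480.636 m.
y = R·ln tan(π/4 + φ/2) = 6378137 × 0.702515474 = 4480739.938 m.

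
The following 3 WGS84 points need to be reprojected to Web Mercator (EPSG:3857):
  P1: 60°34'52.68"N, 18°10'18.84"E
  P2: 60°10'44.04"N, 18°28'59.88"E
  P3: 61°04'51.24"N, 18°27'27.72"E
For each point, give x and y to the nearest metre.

Web Mercator: x = R·λ, y = R·ln tan(π/4+φ/2), R = 6378137 m.
P1 (60.5813°, 18.1719°) → (2022886.655, 8530310.829) m.
P2 (60.1789°, 18.4833°) → (2057551.544, 8439676.162) m.
P3 (61.0809°, 18.4577°) → (2054701.765, 8644422.747) m.

P1: x 2022887 m, y 8530311 m; P2: x 2057552 m, y 8439676 m; P3: x 2054702 m, y 8644423 m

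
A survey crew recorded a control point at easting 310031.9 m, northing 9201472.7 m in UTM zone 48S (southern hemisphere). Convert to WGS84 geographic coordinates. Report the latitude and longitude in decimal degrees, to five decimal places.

Zone 48S: λ₀ = 105°, k₀ = 0.9996, false easting 500000 m, false northing 10000000 m.
Meridian distance M = (N − FN)/k₀ = -798846.8 m.
Inverse transverse Mercator on WGS84 gives φ = -7.22089999°, λ = 103.27949963°.

lat -7.22090°, lon 103.27950°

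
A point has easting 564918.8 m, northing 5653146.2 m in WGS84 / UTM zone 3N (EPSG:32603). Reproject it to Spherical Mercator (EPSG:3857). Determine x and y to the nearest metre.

Unproject from UTM 3N (λ₀ = -165°) → φ = 51.02620036°, λ = -164.07430030°.
Web Mercator (R = 6378137 m): x = -18264667.561 m, y = 6625929.573 m.

x -18264668 m, y 6625930 m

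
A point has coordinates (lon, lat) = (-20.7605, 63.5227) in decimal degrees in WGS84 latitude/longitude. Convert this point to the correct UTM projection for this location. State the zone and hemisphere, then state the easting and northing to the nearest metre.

Zone 27N: E 511914 m, N 7043851 m

Longitude -20.7605° lies in the 6° band [-24°, -18°), giving zone 27; latitude is north of the equator, so 27N.
Zone 27 central meridian λ₀ = 6×27 − 183 = -21°; Δλ = +0.2395°.
Transverse Mercator on WGS84 with k₀ = 0.9996 gives E = 511913.853 m, N = 7043851.368 m.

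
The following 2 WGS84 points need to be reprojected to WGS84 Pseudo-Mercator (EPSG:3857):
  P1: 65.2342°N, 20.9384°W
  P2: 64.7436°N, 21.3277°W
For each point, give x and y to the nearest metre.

P1: x -2330852 m, y 9670333 m; P2: x -2374189 m, y 9541156 m

Web Mercator: x = R·λ, y = R·ln tan(π/4+φ/2), R = 6378137 m.
P1 (65.2342°, -20.9384°) → (-2330852.026, 9670332.952) m.
P2 (64.7436°, -21.3277°) → (-2374188.704, 9541156.418) m.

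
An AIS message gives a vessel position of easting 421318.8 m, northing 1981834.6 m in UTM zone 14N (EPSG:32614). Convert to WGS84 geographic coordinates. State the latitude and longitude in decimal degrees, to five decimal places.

Zone 14N: λ₀ = -99°, k₀ = 0.9996, false easting 500000 m.
Meridian distance M = (N − FN)/k₀ = 1982627.7 m.
Inverse transverse Mercator on WGS84 gives φ = 17.92309963°, λ = -99.74290039°.

lat 17.92310°, lon -99.74290°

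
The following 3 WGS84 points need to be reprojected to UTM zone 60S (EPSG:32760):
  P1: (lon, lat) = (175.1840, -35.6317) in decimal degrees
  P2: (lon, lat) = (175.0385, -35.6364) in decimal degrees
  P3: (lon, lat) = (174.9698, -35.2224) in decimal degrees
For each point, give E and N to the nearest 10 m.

UTM zone 60S: λ₀ = 177°, k₀ = 0.9996.
P1 (-35.6317°, 175.1840°) → (335561.680, 6055381.691) m.
P2 (-35.6364°, 175.0385°) → (322395.491, 6054607.184) m.
P3 (-35.2224°, 174.9698°) → (315230.491, 6100404.688) m.

P1: E 335560 m, N 6055380 m; P2: E 322400 m, N 6054610 m; P3: E 315230 m, N 6100400 m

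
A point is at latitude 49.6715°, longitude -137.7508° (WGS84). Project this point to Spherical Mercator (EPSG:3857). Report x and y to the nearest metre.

x -15334349 m, y 6389579 m

Web Mercator is spherical with R = a = 6378137 m.
x = R·λ = 6378137 × -2.404205007 = -15334348.912 m.
y = R·ln tan(π/4 + φ/2) = 6378137 × 1.001793878 = 6389578.599 m.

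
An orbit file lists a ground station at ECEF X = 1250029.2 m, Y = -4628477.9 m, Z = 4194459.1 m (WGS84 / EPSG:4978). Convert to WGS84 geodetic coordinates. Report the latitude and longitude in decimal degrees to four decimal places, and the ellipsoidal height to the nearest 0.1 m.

λ = atan2(Y, X) = -74.88650015°; p = √(X²+Y²) = 4794307.1 m.
Bowring's method on WGS84 (a = 6378137 m, b = 6356752.314 m) gives φ = 41.37289979°, h = 1315.521 m.

lat 41.3729°, lon -74.8865°, h 1315.5 m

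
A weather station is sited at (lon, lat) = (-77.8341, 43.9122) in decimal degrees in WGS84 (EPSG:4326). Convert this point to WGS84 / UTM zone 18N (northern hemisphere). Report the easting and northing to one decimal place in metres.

E 272440.1 m, N 4866026.2 m

Zone 18 central meridian λ₀ = 6×18 − 183 = -75°; Δλ = -2.8341°.
Transverse Mercator on WGS84 with k₀ = 0.9996 gives E = 272440.086 m, N = 4866026.163 m.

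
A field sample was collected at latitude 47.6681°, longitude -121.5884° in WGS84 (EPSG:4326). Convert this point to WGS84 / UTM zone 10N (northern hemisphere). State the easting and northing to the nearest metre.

E 605972 m, N 5280377 m

Zone 10 central meridian λ₀ = 6×10 − 183 = -123°; Δλ = +1.4116°.
Transverse Mercator on WGS84 with k₀ = 0.9996 gives E = 605971.648 m, N = 5280377.119 m.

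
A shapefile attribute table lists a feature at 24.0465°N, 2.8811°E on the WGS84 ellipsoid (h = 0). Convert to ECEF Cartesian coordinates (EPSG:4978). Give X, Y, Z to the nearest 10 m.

WGS84: a = 6378137 m, e² = 0.006694380; N(φ) = a/√(1−e²sin²φ) = 6381684.681 m.
X = (N+h)·cosφ·cosλ = 5820484.097 m; Y = (N+h)·cosφ·sinλ = 292928.123 m; Z = (N(1−e²)+h)·sinφ = 2582987.580 m.

X 5820480 m, Y 292930 m, Z 2582990 m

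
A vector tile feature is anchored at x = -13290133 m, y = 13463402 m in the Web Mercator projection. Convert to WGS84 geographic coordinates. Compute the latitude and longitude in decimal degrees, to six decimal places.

R = 6378137 m. λ = x/R = -119.38729602°.
φ = 2·arctan(exp(y/R)) − 90° = 2·arctan(8.25540) − 90° = 76.18649925°.

lat 76.186499°, lon -119.387296°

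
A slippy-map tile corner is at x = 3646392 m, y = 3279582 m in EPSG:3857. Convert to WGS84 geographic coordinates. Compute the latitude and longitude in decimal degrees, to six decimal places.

R = 6378137 m. λ = x/R = 32.75609665°.
φ = 2·arctan(exp(y/R)) − 90° = 2·arctan(1.67229) − 90° = 28.24249971°.

lat 28.242500°, lon 32.756097°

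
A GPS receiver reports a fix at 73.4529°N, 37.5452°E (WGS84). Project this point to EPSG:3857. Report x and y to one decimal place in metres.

Web Mercator is spherical with R = a = 6378137 m.
x = R·λ = 6378137 × 0.655287358 = 4179512.546 m.
y = R·ln tan(π/4 + φ/2) = 6378137 × 1.928178750 = 12298188.227 m.

x 4179512.5 m, y 12298188.2 m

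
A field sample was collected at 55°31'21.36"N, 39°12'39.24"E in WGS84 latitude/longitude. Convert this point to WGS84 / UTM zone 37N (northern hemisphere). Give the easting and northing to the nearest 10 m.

E 513320 m, N 6152970 m

Zone 37 central meridian λ₀ = 6×37 − 183 = 39°; Δλ = +0.2109°.
Transverse Mercator on WGS84 with k₀ = 0.9996 gives E = 513315.039 m, N = 6152968.536 m.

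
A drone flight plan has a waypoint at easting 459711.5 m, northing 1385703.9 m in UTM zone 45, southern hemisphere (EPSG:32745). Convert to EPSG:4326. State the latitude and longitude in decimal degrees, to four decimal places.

lat -77.5999°, lon 85.3191°

Zone 45S: λ₀ = 87°, k₀ = 0.9996, false easting 500000 m, false northing 10000000 m.
Meridian distance M = (N − FN)/k₀ = -8617743.2 m.
Inverse transverse Mercator on WGS84 gives φ = -77.59990002°, λ = 85.31909887°.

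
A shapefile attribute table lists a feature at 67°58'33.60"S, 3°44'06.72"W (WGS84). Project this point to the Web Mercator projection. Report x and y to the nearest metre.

Web Mercator is spherical with R = a = 6378137 m.
x = R·λ = 6378137 × -0.065191538 = -415800.562 m.
y = R·ln tan(π/4 + φ/2) = 6378137 × -1.636821078 = -10439869.080 m.

x -415801 m, y -10439869 m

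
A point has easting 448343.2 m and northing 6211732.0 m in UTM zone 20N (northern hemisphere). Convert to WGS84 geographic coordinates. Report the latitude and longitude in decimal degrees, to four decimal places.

Zone 20N: λ₀ = -63°, k₀ = 0.9996, false easting 500000 m.
Meridian distance M = (N − FN)/k₀ = 6214217.7 m.
Inverse transverse Mercator on WGS84 gives φ = 56.04800009°, λ = -63.82929955°.

lat 56.0480°, lon -63.8293°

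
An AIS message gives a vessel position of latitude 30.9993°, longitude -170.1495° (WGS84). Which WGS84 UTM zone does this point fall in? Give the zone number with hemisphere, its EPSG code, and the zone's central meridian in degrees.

Zone 2N (EPSG:32602), central meridian -171°

UTM zone = ⌊(λ + 180)/6⌋ + 1; -170.1495° ∈ [-174°, -168°) → zone 2.
Hemisphere: N (φ ≥ 0).
Central meridian λ₀ = 6×2 − 183 = -171°.
EPSG code: 32602.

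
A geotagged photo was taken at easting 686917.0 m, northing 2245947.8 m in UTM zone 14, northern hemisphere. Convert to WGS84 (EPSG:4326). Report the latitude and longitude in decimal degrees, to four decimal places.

lat 20.3023°, lon -97.2099°

Zone 14N: λ₀ = -99°, k₀ = 0.9996, false easting 500000 m.
Meridian distance M = (N − FN)/k₀ = 2246846.5 m.
Inverse transverse Mercator on WGS84 gives φ = 20.30230026°, λ = -97.20990002°.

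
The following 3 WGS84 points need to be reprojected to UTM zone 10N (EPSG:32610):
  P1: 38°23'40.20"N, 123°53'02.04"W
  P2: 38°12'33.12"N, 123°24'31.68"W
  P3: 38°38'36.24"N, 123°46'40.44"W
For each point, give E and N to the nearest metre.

P1: E 422813 m, N 4249957 m; P2: E 464211 m, N 4229106 m; P3: E 432303 m, N 4277493 m

UTM zone 10N: λ₀ = -123°, k₀ = 0.9996.
P1 (38.3945°, -123.8839°) → (422812.801, 4249956.880) m.
P2 (38.2092°, -123.4088°) → (464210.579, 4229105.582) m.
P3 (38.6434°, -123.7779°) → (432303.009, 4277492.5004) m.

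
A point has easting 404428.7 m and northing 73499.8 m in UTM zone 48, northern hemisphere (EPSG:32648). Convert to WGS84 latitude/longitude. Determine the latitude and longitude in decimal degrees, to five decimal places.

Zone 48N: λ₀ = 105°, k₀ = 0.9996, false easting 500000 m.
Meridian distance M = (N − FN)/k₀ = 73529.2 m.
Inverse transverse Mercator on WGS84 gives φ = 0.66490024°, λ = 104.14109979°.

lat 0.66490°, lon 104.14110°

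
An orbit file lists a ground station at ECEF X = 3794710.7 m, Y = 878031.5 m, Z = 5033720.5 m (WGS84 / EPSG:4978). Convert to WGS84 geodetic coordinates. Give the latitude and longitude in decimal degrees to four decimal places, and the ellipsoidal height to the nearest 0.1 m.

lat 52.4543°, lon 13.0280°, h -58.9 m

λ = atan2(Y, X) = 13.02799995°; p = √(X²+Y²) = 3894967.1 m.
Bowring's method on WGS84 (a = 6378137 m, b = 6356752.314 m) gives φ = 52.45429995°, h = -58.924 m.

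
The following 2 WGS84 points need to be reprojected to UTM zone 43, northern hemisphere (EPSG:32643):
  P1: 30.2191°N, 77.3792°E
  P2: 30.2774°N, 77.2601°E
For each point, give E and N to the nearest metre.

UTM zone 43N: λ₀ = 75°, k₀ = 0.9996.
P1 (30.2191°, 77.3792°) → (728995.293, 3345457.658) m.
P2 (30.2774°, 77.2601°) → (717400.531, 3351686.734) m.

P1: E 728995 m, N 3345458 m; P2: E 717401 m, N 3351687 m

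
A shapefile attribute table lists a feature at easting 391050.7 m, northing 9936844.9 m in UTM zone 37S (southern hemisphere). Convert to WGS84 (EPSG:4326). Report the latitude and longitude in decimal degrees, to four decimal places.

lat -0.5713°, lon 38.0209°

Zone 37S: λ₀ = 39°, k₀ = 0.9996, false easting 500000 m, false northing 10000000 m.
Meridian distance M = (N − FN)/k₀ = -63180.4 m.
Inverse transverse Mercator on WGS84 gives φ = -0.57129983°, λ = 38.02089977°.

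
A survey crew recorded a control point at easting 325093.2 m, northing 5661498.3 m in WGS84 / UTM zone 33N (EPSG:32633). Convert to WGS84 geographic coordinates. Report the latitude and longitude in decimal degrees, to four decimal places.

lat 51.0783°, lon 12.5030°

Zone 33N: λ₀ = 15°, k₀ = 0.9996, false easting 500000 m.
Meridian distance M = (N − FN)/k₀ = 5663763.8 m.
Inverse transverse Mercator on WGS84 gives φ = 51.07830041°, λ = 12.50299998°.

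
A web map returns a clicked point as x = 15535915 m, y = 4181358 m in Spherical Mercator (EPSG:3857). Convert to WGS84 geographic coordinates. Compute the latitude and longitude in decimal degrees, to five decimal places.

lat 35.12850°, lon 139.56150°

R = 6378137 m. λ = x/R = 139.56149897°.
φ = 2·arctan(exp(y/R)) − 90° = 2·arctan(1.92625) − 90° = 35.12850352°.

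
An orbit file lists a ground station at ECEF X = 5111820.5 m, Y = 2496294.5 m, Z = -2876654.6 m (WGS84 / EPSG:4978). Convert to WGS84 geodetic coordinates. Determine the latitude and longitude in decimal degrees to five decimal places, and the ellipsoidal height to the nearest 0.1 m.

λ = atan2(Y, X) = 26.02799958°; p = √(X²+Y²) = 5688778.0 m.
Bowring's method on WGS84 (a = 6378137 m, b = 6356752.314 m) gives φ = -26.97970005°, h = 977.236 m.

lat -26.97970°, lon 26.02800°, h 977.2 m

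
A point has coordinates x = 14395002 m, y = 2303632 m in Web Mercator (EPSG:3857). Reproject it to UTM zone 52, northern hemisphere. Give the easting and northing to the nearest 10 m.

Web Mercator inverse (R = 6378137 m) → φ = 20.25810327°, λ = 129.31250312°.
UTM 52N forward: E = 532635.973 m, N = 2240074.252 m.

E 532640 m, N 2240070 m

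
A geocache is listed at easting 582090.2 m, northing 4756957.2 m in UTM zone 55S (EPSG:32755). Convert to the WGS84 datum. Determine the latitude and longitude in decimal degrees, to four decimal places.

Zone 55S: λ₀ = 147°, k₀ = 0.9996, false easting 500000 m, false northing 10000000 m.
Meridian distance M = (N − FN)/k₀ = -5245140.9 m.
Inverse transverse Mercator on WGS84 gives φ = -47.33570037°, λ = 148.08660065°.

lat -47.3357°, lon 148.0866°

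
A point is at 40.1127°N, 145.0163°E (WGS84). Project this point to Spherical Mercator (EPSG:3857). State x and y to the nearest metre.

x 16143141 m, y 4882333 m

Web Mercator is spherical with R = a = 6378137 m.
x = R·λ = 6378137 × 2.531011904 = 16143140.673 m.
y = R·ln tan(π/4 + φ/2) = 6378137 × 0.765479493 = 4882333.077 m.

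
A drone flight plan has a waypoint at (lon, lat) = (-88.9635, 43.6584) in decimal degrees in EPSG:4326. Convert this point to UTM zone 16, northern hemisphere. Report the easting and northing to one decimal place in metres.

Zone 16 central meridian λ₀ = 6×16 − 183 = -87°; Δλ = -1.9635°.
Transverse Mercator on WGS84 with k₀ = 0.9996 gives E = 341676.248 m, N = 4835806.427 m.

E 341676.2 m, N 4835806.4 m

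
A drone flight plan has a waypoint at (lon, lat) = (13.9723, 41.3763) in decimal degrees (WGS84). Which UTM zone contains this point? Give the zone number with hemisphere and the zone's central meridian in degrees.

UTM zone = ⌊(λ + 180)/6⌋ + 1; 13.9723° ∈ [12°, 18°) → zone 33.
Hemisphere: N (φ ≥ 0).
Central meridian λ₀ = 6×33 − 183 = 15°.

Zone 33N, central meridian 15°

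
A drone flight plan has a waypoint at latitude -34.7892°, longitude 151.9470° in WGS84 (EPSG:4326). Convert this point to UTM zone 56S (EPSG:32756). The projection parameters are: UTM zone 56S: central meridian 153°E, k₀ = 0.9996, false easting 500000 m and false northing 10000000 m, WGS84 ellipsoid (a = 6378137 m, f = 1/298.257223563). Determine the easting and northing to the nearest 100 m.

E 403700 m, N 6149800 m

Zone 56 central meridian λ₀ = 6×56 − 183 = 153°; Δλ = -1.0530°.
Transverse Mercator on WGS84 with k₀ = 0.9996 gives E = 403664.327 m, N = 6149828.330 m.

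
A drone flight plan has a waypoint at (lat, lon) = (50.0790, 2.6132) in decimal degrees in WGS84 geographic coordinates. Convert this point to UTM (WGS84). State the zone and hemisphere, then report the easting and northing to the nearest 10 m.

Longitude 2.6132° lies in the 6° band [0°, 6°), giving zone 31; latitude is north of the equator, so 31N.
Zone 31 central meridian λ₀ = 6×31 − 183 = 3°; Δλ = -0.3868°.
Transverse Mercator on WGS84 with k₀ = 0.9996 gives E = 472324.663 m, N = 5547485.989 m.

Zone 31N: E 472320 m, N 5547490 m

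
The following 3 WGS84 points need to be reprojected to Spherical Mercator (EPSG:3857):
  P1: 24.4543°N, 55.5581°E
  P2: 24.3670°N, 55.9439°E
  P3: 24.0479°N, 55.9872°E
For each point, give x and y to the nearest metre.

P1: x 6184699 m, y 2808865 m; P2: x 6227646 m, y 2798193 m; P3: x 6232467 m, y 2759246 m

Web Mercator: x = R·λ, y = R·ln tan(π/4+φ/2), R = 6378137 m.
P1 (24.4543°, 55.5581°) → (6184699.401, 2808865.069) m.
P2 (24.3670°, 55.9439°) → (6227646.461, 2798192.853) m.
P3 (24.0479°, 55.9872°) → (6232466.595, 2759246.020) m.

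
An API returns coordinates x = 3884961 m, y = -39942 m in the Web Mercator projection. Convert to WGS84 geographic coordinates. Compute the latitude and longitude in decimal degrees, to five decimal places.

R = 6378137 m. λ = x/R = 34.89919845°.
φ = 2·arctan(exp(y/R)) − 90° = 2·arctan(0.99376) − 90° = -0.35880275°.

lat -0.35880°, lon 34.89920°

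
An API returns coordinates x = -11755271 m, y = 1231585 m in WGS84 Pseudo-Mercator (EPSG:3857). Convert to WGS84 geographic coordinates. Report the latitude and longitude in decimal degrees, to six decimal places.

R = 6378137 m. λ = x/R = -105.59939608°.
φ = 2·arctan(exp(y/R)) − 90° = 2·arctan(1.21300) − 90° = 10.99539866°.

lat 10.995399°, lon -105.599396°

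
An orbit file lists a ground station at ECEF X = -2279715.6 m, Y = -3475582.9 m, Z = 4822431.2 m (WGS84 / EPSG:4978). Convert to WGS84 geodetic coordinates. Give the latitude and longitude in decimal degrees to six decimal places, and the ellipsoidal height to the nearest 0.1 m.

λ = atan2(Y, X) = -123.26179985°; p = √(X²+Y²) = 4156534.6 m.
Bowring's method on WGS84 (a = 6378137 m, b = 6356752.314 m) gives φ = 49.43159948°, h = 682.499 m.

lat 49.431599°, lon -123.261800°, h 682.5 m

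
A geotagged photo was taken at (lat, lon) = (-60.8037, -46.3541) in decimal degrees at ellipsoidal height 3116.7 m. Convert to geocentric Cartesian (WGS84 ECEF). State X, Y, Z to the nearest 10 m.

WGS84: a = 6378137 m, e² = 0.006694380; N(φ) = a/√(1−e²sin²φ) = 6394468.349 m.
X = (N+h)·cosφ·cosλ = 2153948.952 m; Y = (N+h)·cosφ·sinλ = -2258243.947 m; Z = (N(1−e²)+h)·sinφ = -5547426.247 m.

X 2153950 m, Y -2258240 m, Z -5547430 m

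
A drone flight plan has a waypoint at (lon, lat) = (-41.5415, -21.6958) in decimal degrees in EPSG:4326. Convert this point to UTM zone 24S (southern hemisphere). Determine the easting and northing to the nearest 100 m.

E 237000 m, N 7598700 m

Zone 24 central meridian λ₀ = 6×24 − 183 = -39°; Δλ = -2.5415°.
Transverse Mercator on WGS84 with k₀ = 0.9996 gives E = 237045.325 m, N = 7598686.149 m.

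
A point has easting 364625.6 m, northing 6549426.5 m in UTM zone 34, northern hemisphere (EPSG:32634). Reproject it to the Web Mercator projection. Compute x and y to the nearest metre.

x 2074895 m, y 8193951 m

Unproject from UTM 34N (λ₀ = 21°) → φ = 59.06269971°, λ = 18.63910055°.
Web Mercator (R = 6378137 m): x = 2074895.182 m, y = 8193951.058 m.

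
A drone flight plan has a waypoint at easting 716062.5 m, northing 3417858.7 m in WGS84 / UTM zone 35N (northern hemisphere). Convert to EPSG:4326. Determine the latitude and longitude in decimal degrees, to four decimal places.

Zone 35N: λ₀ = 27°, k₀ = 0.9996, false easting 500000 m.
Meridian distance M = (N − FN)/k₀ = 3419226.4 m.
Inverse transverse Mercator on WGS84 gives φ = 30.87429965°, λ = 29.25999995°.

lat 30.8743°, lon 29.2600°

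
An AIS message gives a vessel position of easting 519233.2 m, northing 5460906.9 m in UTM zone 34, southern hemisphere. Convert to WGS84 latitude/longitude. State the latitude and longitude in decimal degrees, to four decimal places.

lat -41.0028°, lon 21.2287°

Zone 34S: λ₀ = 21°, k₀ = 0.9996, false easting 500000 m, false northing 10000000 m.
Meridian distance M = (N − FN)/k₀ = -4540909.5 m.
Inverse transverse Mercator on WGS84 gives φ = -41.00280024°, λ = 21.22869984°.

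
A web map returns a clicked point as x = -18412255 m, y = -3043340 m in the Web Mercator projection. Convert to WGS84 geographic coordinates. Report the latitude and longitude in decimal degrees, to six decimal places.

R = 6378137 m. λ = x/R = -165.40010082°.
φ = 2·arctan(exp(y/R)) − 90° = 2·arctan(0.62055) − 90° = -26.35680254°.

lat -26.356803°, lon -165.400101°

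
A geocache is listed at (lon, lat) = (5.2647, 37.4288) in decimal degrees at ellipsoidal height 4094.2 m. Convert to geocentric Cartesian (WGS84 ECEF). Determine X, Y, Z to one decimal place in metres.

X 5053055.6 m, Y 465618.0 m, Z 3857780.2 m

WGS84: a = 6378137 m, e² = 0.006694380; N(φ) = a/√(1−e²sin²φ) = 6386037.714 m.
X = (N+h)·cosφ·cosλ = 5053055.636 m; Y = (N+h)·cosφ·sinλ = 465617.992 m; Z = (N(1−e²)+h)·sinφ = 3857780.204 m.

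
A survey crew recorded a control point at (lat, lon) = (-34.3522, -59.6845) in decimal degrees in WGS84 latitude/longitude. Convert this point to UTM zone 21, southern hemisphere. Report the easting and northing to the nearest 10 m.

E 253090 m, N 6195530 m

Zone 21 central meridian λ₀ = 6×21 − 183 = -57°; Δλ = -2.6845°.
Transverse Mercator on WGS84 with k₀ = 0.9996 gives E = 253087.002 m, N = 6195526.253 m.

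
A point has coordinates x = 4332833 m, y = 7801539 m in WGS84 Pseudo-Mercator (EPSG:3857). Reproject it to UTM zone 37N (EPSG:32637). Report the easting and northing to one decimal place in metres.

E 495317.7 m, N 6339885.9 m

Web Mercator inverse (R = 6378137 m) → φ = 57.20210080°, λ = 38.92250107°.
UTM 37N forward: E = 495317.655 m, N = 6339885.866 m.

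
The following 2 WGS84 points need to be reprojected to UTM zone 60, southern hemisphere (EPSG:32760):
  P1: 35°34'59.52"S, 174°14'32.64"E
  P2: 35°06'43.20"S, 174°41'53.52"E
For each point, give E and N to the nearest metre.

UTM zone 60S: λ₀ = 177°, k₀ = 0.9996.
P1 (-35.5832°, 174.2424°) → (250131.463, 6058778.705) m.
P2 (-35.1120°, 174.6982°) → (290224.292, 6112112.019) m.

P1: E 250131 m, N 6058779 m; P2: E 290224 m, N 6112112 m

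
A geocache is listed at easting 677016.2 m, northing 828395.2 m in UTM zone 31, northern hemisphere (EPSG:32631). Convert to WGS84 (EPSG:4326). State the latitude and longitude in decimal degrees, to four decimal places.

Zone 31N: λ₀ = 3°, k₀ = 0.9996, false easting 500000 m.
Meridian distance M = (N − FN)/k₀ = 828726.7 m.
Inverse transverse Mercator on WGS84 gives φ = 7.49140034°, λ = 4.60420000°.

lat 7.4914°, lon 4.6042°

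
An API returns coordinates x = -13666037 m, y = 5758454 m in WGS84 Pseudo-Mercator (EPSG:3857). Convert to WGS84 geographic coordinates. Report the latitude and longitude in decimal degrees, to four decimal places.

R = 6378137 m. λ = x/R = -122.76409910°.
φ = 2·arctan(exp(y/R)) − 90° = 2·arctan(2.46660) − 90° = 45.86320025°.

lat 45.8632°, lon -122.7641°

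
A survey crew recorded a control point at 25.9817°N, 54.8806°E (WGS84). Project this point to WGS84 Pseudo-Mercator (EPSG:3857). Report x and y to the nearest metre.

Web Mercator is spherical with R = a = 6378137 m.
x = R·λ = 6378137 × 0.957847165 = 6109280.446 m.
y = R·ln tan(π/4 + φ/2) = 6378137 × 0.469857356 = 2996814.587 m.

x 6109280 m, y 2996815 m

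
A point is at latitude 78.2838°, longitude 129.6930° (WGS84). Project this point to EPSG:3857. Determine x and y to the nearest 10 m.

Web Mercator is spherical with R = a = 6378137 m.
x = R·λ = 6378137 × 2.263569867 = 14437358.719 m.
y = R·ln tan(π/4 + φ/2) = 6378137 × 2.276908569 = 14522434.788 m.

x 14437360 m, y 14522430 m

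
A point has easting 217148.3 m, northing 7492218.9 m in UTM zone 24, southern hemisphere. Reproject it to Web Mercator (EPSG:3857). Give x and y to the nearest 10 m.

Unproject from UTM 24S (λ₀ = -39°) → φ = -22.65349961°, λ = -41.75229960°.
Web Mercator (R = 6378137 m): x = -4647844.731 m, y = -2590168.715 m.

x -4647840 m, y -2590170 m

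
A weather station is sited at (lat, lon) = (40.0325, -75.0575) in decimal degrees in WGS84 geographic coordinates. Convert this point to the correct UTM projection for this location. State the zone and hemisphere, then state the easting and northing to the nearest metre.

Zone 18N: E 495094 m, N 4431366 m

Longitude -75.0575° lies in the 6° band [-78°, -72°), giving zone 18; latitude is north of the equator, so 18N.
Zone 18 central meridian λ₀ = 6×18 − 183 = -75°; Δλ = -0.0575°.
Transverse Mercator on WGS84 with k₀ = 0.9996 gives E = 495094.145 m, N = 4431365.994 m.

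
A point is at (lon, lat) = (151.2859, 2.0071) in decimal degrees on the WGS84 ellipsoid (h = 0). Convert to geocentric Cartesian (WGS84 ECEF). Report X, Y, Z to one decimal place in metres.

X -5590395.6 m, Y 3062440.5 m, Z 221889.2 m

WGS84: a = 6378137 m, e² = 0.006694380; N(φ) = a/√(1−e²sin²φ) = 6378163.187 m.
X = (N+h)·cosφ·cosλ = -5590395.595 m; Y = (N+h)·cosφ·sinλ = 3062440.542 m; Z = (N(1−e²)+h)·sinφ = 221889.152 m.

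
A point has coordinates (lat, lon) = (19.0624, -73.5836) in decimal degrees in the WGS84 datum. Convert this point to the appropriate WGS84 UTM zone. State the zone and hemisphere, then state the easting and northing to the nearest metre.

Longitude -73.5836° lies in the 6° band [-78°, -72°), giving zone 18; latitude is north of the equator, so 18N.
Zone 18 central meridian λ₀ = 6×18 − 183 = -75°; Δλ = +1.4164°.
Transverse Mercator on WGS84 with k₀ = 0.9996 gives E = 649032.313 m, N = 2108333.610 m.

Zone 18N: E 649032 m, N 2108334 m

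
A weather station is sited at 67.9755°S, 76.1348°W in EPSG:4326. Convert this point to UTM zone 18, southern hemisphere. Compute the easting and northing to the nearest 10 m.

E 452510 m, N 2459430 m

Zone 18 central meridian λ₀ = 6×18 − 183 = -75°; Δλ = -1.1348°.
Transverse Mercator on WGS84 with k₀ = 0.9996 gives E = 452511.986 m, N = 2459431.258 m.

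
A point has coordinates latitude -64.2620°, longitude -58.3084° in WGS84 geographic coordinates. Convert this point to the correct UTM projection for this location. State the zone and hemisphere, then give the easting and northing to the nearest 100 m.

Longitude -58.3084° lies in the 6° band [-60°, -54°), giving zone 21; latitude is south of the equator, so 21S.
Zone 21 central meridian λ₀ = 6×21 − 183 = -57°; Δλ = -1.3084°.
Transverse Mercator on WGS84 with k₀ = 0.9996 gives E = 436606.654 m, N = 2873137.876 m.

Zone 21S: E 436600 m, N 2873100 m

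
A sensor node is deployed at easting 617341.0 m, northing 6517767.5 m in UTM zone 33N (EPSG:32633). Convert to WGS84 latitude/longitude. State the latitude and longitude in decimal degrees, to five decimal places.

lat 58.78390°, lon 17.02990°

Zone 33N: λ₀ = 15°, k₀ = 0.9996, false easting 500000 m.
Meridian distance M = (N − FN)/k₀ = 6520375.7 m.
Inverse transverse Mercator on WGS84 gives φ = 58.78389989°, λ = 17.02990016°.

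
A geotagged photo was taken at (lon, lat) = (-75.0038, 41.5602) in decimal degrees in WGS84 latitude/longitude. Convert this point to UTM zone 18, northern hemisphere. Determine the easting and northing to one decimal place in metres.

E 499683.1 m, N 4600947.6 m

Zone 18 central meridian λ₀ = 6×18 − 183 = -75°; Δλ = -0.0038°.
Transverse Mercator on WGS84 with k₀ = 0.9996 gives E = 499683.135 m, N = 4600947.618 m.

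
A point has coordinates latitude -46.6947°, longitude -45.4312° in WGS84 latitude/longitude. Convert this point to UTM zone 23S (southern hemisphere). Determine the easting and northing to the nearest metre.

Zone 23 central meridian λ₀ = 6×23 − 183 = -45°; Δλ = -0.4312°.
Transverse Mercator on WGS84 with k₀ = 0.9996 gives E = 467031.524 m, N = 4828671.584 m.

E 467032 m, N 4828672 m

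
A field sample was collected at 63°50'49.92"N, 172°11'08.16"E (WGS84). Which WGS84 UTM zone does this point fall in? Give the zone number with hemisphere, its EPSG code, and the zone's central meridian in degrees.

UTM zone = ⌊(λ + 180)/6⌋ + 1; 172.1856° ∈ [168°, 174°) → zone 59.
Hemisphere: N (φ ≥ 0).
Central meridian λ₀ = 6×59 − 183 = 171°.
EPSG code: 32659.

Zone 59N (EPSG:32659), central meridian 171°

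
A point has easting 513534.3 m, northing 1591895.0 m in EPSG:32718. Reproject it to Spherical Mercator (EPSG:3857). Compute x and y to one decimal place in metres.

Unproject from UTM 18S (λ₀ = -75°) → φ = -75.75679995°, λ = -74.50720032°.
Web Mercator (R = 6378137 m): x = -8294103.600 m, y = -13266053.726 m.

x -8294103.6 m, y -13266053.7 m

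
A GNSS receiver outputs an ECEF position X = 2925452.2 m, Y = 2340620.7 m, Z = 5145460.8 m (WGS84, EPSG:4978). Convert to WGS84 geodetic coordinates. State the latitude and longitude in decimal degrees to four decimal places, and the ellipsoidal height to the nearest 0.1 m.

lat 54.1234°, lon 38.6629°, h 809.1 m

λ = atan2(Y, X) = 38.66290044°; p = √(X²+Y²) = 3746568.5 m.
Bowring's method on WGS84 (a = 6378137 m, b = 6356752.314 m) gives φ = 54.12340018°, h = 809.094 m.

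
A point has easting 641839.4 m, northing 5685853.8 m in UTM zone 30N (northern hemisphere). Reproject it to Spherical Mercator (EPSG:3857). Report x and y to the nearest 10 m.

Unproject from UTM 30N (λ₀ = -3°) → φ = 51.30630032°, λ = -0.96510057°.
Web Mercator (R = 6378137 m): x = -107434.504 m, y = 6675654.598 m.

x -107430 m, y 6675650 m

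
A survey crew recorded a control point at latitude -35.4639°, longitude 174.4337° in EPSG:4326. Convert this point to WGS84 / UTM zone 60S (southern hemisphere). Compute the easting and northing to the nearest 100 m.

Zone 60 central meridian λ₀ = 6×60 − 183 = 177°; Δλ = -2.5663°.
Transverse Mercator on WGS84 with k₀ = 0.9996 gives E = 267124.552 m, N = 6072483.169 m.

E 267100 m, N 6072500 m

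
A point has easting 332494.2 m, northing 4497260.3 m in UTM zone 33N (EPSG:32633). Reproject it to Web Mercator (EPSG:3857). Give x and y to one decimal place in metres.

x 1449379.8 m, y 4954868.5 m

Unproject from UTM 33N (λ₀ = 15°) → φ = 40.60919983°, λ = 13.02000059°.
Web Mercator (R = 6378137 m): x = 1449379.836 m, y = 4954868.500 m.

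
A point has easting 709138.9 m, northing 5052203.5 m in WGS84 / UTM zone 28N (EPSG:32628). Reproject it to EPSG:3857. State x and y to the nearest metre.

Unproject from UTM 28N (λ₀ = -15°) → φ = 45.59189970°, λ = -12.31869940°.
Web Mercator (R = 6378137 m): x = -1371311.345 m, y = 5715190.315 m.

x -1371311 m, y 5715190 m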